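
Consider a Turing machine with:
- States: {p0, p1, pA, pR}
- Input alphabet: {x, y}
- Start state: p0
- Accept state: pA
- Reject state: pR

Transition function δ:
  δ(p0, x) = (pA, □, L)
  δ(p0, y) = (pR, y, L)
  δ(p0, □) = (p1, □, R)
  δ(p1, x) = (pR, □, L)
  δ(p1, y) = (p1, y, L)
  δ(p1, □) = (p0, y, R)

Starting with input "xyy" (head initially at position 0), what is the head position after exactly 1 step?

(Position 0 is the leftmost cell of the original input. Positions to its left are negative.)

Execution trace (head position shown):
Step 0: [p0]xyy  (head at position 0)
Step 1: move left → [pA]□□yy  (head at position -1)

After 1 step, the head is at position -1.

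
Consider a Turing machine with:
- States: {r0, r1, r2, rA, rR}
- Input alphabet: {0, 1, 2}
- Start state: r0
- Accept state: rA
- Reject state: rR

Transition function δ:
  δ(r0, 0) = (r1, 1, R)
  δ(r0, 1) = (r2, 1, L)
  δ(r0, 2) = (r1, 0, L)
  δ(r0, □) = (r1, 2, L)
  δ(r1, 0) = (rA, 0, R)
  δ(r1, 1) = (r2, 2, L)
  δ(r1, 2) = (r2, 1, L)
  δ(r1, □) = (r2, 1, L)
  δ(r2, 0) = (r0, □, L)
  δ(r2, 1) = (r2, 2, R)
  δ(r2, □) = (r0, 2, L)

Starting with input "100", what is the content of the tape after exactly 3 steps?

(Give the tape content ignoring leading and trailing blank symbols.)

Execution trace:
Initial: [r0]100
Step 1: δ(r0, 1) = (r2, 1, L) → [r2]□100
Step 2: δ(r2, □) = (r0, 2, L) → [r0]□2100
Step 3: δ(r0, □) = (r1, 2, L) → [r1]□22100

After 3 steps, the tape (ignoring leading/trailing blanks) is: 22100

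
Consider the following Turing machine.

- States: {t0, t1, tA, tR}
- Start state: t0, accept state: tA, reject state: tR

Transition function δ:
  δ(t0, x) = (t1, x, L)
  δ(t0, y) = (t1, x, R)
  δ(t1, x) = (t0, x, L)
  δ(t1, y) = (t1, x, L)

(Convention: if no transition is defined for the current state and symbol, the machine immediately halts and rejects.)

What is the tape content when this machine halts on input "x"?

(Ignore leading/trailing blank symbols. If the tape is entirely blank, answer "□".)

Execution trace:
Initial: [t0]x
Step 1: δ(t0, x) = (t1, x, L) → [t1]□x

No transition is defined for δ(t1, □). By convention the machine halts and rejects.

Final tape (ignoring leading/trailing blanks): x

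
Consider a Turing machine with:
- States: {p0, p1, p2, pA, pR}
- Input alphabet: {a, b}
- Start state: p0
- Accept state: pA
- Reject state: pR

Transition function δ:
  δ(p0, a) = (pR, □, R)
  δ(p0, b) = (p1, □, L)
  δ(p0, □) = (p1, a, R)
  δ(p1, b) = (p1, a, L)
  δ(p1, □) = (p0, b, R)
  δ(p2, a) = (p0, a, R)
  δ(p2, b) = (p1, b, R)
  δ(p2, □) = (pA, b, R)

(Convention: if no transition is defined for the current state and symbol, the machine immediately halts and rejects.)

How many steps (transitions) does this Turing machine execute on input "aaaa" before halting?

Execution trace:
Initial: [p0]aaaa
Step 1: δ(p0, a) = (pR, □, R) → □[pR]aaa

The machine reaches the reject state pR and halts.

The machine executed 1 step before halting.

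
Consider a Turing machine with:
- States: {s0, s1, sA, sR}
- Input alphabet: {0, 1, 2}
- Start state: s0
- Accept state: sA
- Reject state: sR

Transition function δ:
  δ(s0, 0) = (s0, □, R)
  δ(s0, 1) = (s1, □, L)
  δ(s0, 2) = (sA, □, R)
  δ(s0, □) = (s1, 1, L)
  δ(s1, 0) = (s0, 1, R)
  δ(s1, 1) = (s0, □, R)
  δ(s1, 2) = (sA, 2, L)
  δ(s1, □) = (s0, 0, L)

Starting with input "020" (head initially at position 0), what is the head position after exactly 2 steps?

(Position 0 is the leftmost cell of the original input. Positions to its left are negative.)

Execution trace (head position shown):
Step 0: [s0]020  (head at position 0)
Step 1: move right → □[s0]20  (head at position 1)
Step 2: move right → □□[sA]0  (head at position 2)

After 2 steps, the head is at position 2.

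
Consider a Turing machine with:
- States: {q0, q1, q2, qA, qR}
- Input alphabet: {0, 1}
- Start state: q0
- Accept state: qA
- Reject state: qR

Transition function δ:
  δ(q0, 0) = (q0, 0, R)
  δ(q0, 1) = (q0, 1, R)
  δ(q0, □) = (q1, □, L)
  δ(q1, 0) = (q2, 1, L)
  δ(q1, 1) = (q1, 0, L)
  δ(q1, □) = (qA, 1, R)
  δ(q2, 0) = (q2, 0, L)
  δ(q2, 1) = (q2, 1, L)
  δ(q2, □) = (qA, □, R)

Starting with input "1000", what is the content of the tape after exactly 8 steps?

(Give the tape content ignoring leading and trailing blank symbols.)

Execution trace:
Initial: [q0]1000
Step 1: δ(q0, 1) = (q0, 1, R) → 1[q0]000
Step 2: δ(q0, 0) = (q0, 0, R) → 10[q0]00
Step 3: δ(q0, 0) = (q0, 0, R) → 100[q0]0
Step 4: δ(q0, 0) = (q0, 0, R) → 1000[q0]□
Step 5: δ(q0, □) = (q1, □, L) → 100[q1]0□
Step 6: δ(q1, 0) = (q2, 1, L) → 10[q2]01□
Step 7: δ(q2, 0) = (q2, 0, L) → 1[q2]001□
Step 8: δ(q2, 0) = (q2, 0, L) → [q2]1001□

After 8 steps, the tape (ignoring leading/trailing blanks) is: 1001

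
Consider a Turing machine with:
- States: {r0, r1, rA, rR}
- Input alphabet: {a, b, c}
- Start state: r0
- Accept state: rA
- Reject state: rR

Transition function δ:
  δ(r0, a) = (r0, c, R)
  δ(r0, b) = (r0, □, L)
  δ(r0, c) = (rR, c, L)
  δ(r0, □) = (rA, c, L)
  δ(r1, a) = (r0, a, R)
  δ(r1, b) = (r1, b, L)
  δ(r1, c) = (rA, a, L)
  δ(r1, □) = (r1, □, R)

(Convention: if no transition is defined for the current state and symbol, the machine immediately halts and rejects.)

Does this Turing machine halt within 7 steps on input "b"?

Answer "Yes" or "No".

Execution trace:
Initial: [r0]b
Step 1: δ(r0, b) = (r0, □, L) → [r0]□□
Step 2: δ(r0, □) = (rA, c, L) → [rA]□c□

The machine reaches the accept state rA and halts.
The machine halted after 2 steps (within the 7-step bound).

Answer: Yes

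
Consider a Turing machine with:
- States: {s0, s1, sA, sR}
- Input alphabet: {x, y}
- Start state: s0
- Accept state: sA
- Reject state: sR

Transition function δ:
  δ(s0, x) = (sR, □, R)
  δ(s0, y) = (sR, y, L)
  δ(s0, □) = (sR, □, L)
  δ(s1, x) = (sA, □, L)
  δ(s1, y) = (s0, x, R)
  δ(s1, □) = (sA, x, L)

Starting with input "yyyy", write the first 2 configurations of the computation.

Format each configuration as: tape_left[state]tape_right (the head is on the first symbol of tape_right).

Transitions applied:
Step 1: δ(s0, y) = (sR, y, L)

The first 2 configurations are:
[s0]yyyy ⊢ [sR]□yyyy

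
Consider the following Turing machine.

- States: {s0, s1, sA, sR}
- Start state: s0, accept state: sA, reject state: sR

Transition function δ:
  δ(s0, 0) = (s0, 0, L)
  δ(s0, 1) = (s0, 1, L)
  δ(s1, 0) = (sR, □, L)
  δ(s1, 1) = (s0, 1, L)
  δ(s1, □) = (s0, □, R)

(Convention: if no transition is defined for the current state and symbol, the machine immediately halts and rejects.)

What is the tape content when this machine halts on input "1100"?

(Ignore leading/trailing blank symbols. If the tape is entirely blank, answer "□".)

Execution trace:
Initial: [s0]1100
Step 1: δ(s0, 1) = (s0, 1, L) → [s0]□1100

No transition is defined for δ(s0, □). By convention the machine halts and rejects.

Final tape (ignoring leading/trailing blanks): 1100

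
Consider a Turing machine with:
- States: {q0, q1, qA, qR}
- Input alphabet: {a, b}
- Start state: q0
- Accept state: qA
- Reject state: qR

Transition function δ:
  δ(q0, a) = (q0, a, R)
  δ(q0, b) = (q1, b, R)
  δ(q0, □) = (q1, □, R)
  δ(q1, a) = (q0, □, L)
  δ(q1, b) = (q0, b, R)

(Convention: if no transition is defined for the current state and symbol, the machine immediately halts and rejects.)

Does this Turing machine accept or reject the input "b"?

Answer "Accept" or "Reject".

Execution trace:
Initial: [q0]b
Step 1: δ(q0, b) = (q1, b, R) → b[q1]□

No transition is defined for δ(q1, □). By convention the machine halts and rejects.

Answer: Reject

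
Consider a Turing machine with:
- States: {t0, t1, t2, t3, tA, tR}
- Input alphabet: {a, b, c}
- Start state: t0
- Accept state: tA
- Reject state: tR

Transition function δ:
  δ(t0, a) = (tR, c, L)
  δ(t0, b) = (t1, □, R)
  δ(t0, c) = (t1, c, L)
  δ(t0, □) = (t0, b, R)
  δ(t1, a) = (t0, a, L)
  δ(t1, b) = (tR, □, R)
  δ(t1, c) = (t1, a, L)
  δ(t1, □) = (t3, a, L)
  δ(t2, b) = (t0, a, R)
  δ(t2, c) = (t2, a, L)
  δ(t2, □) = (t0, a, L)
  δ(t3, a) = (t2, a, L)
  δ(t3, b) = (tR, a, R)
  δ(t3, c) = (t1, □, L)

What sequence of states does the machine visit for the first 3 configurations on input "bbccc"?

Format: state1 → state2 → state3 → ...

Execution trace:
Initial: [t0]bbccc
Step 1: δ(t0, b) = (t1, □, R) → □[t1]bccc
Step 2: δ(t1, b) = (tR, □, R) → □□[tR]ccc

The machine reaches the reject state tR and halts.

State sequence: t0 → t1 → tR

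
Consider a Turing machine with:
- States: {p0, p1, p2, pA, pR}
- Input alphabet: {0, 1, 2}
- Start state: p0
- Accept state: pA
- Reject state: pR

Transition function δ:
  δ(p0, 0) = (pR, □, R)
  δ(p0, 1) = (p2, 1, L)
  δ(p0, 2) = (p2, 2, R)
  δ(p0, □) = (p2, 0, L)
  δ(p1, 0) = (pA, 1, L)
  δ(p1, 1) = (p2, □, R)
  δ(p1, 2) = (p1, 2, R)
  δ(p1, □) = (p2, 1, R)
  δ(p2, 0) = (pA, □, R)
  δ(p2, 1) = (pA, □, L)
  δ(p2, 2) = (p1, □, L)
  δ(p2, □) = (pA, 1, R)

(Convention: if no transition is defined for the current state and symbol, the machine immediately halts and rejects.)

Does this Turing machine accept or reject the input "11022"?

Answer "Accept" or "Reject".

Execution trace:
Initial: [p0]11022
Step 1: δ(p0, 1) = (p2, 1, L) → [p2]□11022
Step 2: δ(p2, □) = (pA, 1, R) → 1[pA]11022

The machine reaches the accept state pA and halts.

Answer: Accept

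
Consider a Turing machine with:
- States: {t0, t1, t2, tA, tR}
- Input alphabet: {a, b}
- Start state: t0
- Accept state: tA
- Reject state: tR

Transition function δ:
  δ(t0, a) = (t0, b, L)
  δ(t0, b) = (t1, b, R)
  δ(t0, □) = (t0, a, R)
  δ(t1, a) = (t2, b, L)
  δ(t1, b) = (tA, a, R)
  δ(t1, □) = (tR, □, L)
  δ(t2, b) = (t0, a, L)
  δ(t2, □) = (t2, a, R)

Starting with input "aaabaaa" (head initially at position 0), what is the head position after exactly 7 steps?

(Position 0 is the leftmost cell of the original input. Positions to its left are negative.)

Execution trace (head position shown):
Step 0: [t0]aaabaaa  (head at position 0)
Step 1: move left → [t0]□baabaaa  (head at position -1)
Step 2: move right → a[t0]baabaaa  (head at position 0)
Step 3: move right → ab[t1]aabaaa  (head at position 1)
Step 4: move left → a[t2]bbabaaa  (head at position 0)
Step 5: move left → [t0]aababaaa  (head at position -1)
Step 6: move left → [t0]□bababaaa  (head at position -2)
Step 7: move right → a[t0]bababaaa  (head at position -1)

After 7 steps, the head is at position -1.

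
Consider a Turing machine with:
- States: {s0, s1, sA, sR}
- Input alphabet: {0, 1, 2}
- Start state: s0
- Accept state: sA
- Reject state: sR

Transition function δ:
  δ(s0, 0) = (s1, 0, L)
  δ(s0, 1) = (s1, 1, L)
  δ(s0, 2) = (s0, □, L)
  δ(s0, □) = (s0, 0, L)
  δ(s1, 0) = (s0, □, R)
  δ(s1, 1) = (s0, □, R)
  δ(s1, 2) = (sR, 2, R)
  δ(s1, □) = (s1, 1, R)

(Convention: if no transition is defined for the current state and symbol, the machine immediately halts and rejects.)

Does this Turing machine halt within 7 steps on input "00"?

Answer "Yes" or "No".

Execution trace:
Initial: [s0]00
Step 1: δ(s0, 0) = (s1, 0, L) → [s1]□00
Step 2: δ(s1, □) = (s1, 1, R) → 1[s1]00
Step 3: δ(s1, 0) = (s0, □, R) → 1□[s0]0
Step 4: δ(s0, 0) = (s1, 0, L) → 1[s1]□0
Step 5: δ(s1, □) = (s1, 1, R) → 11[s1]0
Step 6: δ(s1, 0) = (s0, □, R) → 11□[s0]□
Step 7: δ(s0, □) = (s0, 0, L) → 11[s0]□0

The machine has not reached a halting state after 7 steps.
The machine did not halt within the 7-step bound.

Answer: No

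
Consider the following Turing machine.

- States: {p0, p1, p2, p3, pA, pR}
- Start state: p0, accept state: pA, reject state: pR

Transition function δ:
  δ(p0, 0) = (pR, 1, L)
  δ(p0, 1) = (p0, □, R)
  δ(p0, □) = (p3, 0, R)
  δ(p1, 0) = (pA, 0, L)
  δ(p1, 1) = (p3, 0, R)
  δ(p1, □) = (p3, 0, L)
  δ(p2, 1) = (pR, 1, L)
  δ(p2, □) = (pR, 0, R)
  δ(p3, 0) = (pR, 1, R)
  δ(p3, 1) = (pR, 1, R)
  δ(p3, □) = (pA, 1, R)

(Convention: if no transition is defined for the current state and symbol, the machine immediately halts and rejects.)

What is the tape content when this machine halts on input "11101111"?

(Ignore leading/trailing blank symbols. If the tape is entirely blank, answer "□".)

Execution trace:
Initial: [p0]11101111
Step 1: δ(p0, 1) = (p0, □, R) → □[p0]1101111
Step 2: δ(p0, 1) = (p0, □, R) → □□[p0]101111
Step 3: δ(p0, 1) = (p0, □, R) → □□□[p0]01111
Step 4: δ(p0, 0) = (pR, 1, L) → □□[pR]□11111

The machine reaches the reject state pR and halts.

Final tape (ignoring leading/trailing blanks): 11111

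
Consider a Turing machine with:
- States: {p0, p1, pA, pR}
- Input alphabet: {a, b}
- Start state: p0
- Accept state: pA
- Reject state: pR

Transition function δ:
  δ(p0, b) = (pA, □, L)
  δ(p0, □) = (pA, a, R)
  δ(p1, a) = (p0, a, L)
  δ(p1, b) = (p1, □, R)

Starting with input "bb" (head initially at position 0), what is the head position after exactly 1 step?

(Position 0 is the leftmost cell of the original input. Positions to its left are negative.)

Execution trace (head position shown):
Step 0: [p0]bb  (head at position 0)
Step 1: move left → [pA]□□b  (head at position -1)

After 1 step, the head is at position -1.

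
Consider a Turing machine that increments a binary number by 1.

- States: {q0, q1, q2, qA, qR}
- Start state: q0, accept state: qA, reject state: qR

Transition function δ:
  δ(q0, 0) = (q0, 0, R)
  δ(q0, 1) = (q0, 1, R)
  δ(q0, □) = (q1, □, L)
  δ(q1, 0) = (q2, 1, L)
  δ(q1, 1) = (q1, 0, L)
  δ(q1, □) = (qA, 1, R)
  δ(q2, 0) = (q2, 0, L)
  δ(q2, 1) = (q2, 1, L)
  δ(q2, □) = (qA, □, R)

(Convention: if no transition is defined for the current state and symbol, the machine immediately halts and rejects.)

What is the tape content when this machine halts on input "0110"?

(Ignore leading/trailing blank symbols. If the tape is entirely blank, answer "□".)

Execution trace:
Initial: [q0]0110
Step 1: δ(q0, 0) = (q0, 0, R) → 0[q0]110
Step 2: δ(q0, 1) = (q0, 1, R) → 01[q0]10
Step 3: δ(q0, 1) = (q0, 1, R) → 011[q0]0
Step 4: δ(q0, 0) = (q0, 0, R) → 0110[q0]□
Step 5: δ(q0, □) = (q1, □, L) → 011[q1]0□
Step 6: δ(q1, 0) = (q2, 1, L) → 01[q2]11□
Step 7: δ(q2, 1) = (q2, 1, L) → 0[q2]111□
Step 8: δ(q2, 1) = (q2, 1, L) → [q2]0111□
Step 9: δ(q2, 0) = (q2, 0, L) → [q2]□0111□
Step 10: δ(q2, □) = (qA, □, R) → □[qA]0111□

The machine reaches the accept state qA and halts.

Final tape (ignoring leading/trailing blanks): 0111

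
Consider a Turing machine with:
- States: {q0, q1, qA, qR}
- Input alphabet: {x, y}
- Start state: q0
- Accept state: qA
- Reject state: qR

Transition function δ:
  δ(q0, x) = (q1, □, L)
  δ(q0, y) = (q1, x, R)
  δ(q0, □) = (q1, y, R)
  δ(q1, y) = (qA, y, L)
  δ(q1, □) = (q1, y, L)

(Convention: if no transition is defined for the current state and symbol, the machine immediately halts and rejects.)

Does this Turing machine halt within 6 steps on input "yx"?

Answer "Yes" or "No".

Execution trace:
Initial: [q0]yx
Step 1: δ(q0, y) = (q1, x, R) → x[q1]x

No transition is defined for δ(q1, x). By convention the machine halts and rejects.
The machine halted after 1 step (within the 6-step bound).

Answer: Yes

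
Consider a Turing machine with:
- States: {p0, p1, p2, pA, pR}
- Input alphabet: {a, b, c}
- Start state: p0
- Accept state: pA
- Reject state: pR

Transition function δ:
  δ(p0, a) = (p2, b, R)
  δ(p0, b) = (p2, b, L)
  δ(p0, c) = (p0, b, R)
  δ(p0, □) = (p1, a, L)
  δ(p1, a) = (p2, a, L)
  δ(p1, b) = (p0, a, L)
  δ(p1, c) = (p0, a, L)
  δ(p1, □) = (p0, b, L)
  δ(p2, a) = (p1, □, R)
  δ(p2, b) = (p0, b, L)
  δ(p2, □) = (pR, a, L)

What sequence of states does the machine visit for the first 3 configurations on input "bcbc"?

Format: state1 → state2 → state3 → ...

Execution trace:
Initial: [p0]bcbc
Step 1: δ(p0, b) = (p2, b, L) → [p2]□bcbc
Step 2: δ(p2, □) = (pR, a, L) → [pR]□abcbc

The machine reaches the reject state pR and halts.

State sequence: p0 → p2 → pR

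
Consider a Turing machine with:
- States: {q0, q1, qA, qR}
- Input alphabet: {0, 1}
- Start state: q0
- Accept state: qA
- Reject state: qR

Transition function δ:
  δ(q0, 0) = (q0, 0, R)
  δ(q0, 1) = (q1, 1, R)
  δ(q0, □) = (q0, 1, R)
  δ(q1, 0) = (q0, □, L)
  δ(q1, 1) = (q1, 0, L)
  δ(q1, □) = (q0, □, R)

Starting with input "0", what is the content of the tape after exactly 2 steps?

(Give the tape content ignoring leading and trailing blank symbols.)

Execution trace:
Initial: [q0]0
Step 1: δ(q0, 0) = (q0, 0, R) → 0[q0]□
Step 2: δ(q0, □) = (q0, 1, R) → 01[q0]□

After 2 steps, the tape (ignoring leading/trailing blanks) is: 01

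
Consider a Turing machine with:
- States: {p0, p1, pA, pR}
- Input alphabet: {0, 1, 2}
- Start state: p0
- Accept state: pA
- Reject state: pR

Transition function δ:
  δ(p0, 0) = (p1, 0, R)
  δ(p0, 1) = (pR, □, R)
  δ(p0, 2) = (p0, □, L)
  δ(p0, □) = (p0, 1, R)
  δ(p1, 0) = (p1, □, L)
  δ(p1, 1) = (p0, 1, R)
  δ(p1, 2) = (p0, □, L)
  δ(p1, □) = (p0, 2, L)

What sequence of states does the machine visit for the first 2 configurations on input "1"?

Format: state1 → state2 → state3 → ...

Execution trace:
Initial: [p0]1
Step 1: δ(p0, 1) = (pR, □, R) → □[pR]□

The machine reaches the reject state pR and halts.

State sequence: p0 → pR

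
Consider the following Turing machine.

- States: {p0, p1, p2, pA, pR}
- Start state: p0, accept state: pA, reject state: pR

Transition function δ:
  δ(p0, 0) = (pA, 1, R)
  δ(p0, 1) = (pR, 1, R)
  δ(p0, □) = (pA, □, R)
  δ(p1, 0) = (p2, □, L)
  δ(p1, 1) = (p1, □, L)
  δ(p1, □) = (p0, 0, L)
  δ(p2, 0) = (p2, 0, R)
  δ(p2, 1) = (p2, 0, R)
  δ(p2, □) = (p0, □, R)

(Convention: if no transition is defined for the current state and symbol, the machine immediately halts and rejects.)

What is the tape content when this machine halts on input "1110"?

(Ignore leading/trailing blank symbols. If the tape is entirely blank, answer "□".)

Execution trace:
Initial: [p0]1110
Step 1: δ(p0, 1) = (pR, 1, R) → 1[pR]110

The machine reaches the reject state pR and halts.

Final tape (ignoring leading/trailing blanks): 1110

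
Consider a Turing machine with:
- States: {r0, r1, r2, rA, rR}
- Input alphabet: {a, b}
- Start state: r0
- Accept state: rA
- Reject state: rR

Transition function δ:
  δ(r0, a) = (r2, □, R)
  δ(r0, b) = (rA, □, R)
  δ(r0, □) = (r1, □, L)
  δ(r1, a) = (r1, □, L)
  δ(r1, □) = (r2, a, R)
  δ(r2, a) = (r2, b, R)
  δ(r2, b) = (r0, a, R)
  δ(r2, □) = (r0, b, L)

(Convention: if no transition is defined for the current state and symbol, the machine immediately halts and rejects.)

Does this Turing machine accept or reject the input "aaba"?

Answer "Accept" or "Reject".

Execution trace:
Initial: [r0]aaba
Step 1: δ(r0, a) = (r2, □, R) → □[r2]aba
Step 2: δ(r2, a) = (r2, b, R) → □b[r2]ba
Step 3: δ(r2, b) = (r0, a, R) → □ba[r0]a
Step 4: δ(r0, a) = (r2, □, R) → □ba□[r2]□
Step 5: δ(r2, □) = (r0, b, L) → □ba[r0]□b
Step 6: δ(r0, □) = (r1, □, L) → □b[r1]a□b
Step 7: δ(r1, a) = (r1, □, L) → □[r1]b□□b

No transition is defined for δ(r1, b). By convention the machine halts and rejects.

Answer: Reject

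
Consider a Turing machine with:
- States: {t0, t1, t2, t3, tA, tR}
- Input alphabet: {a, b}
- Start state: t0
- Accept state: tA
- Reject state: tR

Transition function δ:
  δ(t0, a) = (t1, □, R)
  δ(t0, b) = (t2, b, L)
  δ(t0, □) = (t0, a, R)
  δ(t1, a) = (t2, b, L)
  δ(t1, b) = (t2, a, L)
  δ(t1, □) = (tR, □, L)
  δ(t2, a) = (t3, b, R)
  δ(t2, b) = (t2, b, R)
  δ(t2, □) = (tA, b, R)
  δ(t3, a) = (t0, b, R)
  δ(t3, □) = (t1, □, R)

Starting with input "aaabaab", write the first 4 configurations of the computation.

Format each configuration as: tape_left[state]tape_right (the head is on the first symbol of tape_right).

Transitions applied:
Step 1: δ(t0, a) = (t1, □, R)
Step 2: δ(t1, a) = (t2, b, L)
Step 3: δ(t2, □) = (tA, b, R)

The first 4 configurations are:
[t0]aaabaab ⊢ □[t1]aabaab ⊢ [t2]□babaab ⊢ b[tA]babaab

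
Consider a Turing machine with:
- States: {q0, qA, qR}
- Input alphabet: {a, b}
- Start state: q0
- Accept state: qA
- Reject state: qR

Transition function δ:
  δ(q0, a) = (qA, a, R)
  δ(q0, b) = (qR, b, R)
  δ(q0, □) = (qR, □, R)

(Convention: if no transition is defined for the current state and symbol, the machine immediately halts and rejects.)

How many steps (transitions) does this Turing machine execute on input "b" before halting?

Execution trace:
Initial: [q0]b
Step 1: δ(q0, b) = (qR, b, R) → b[qR]□

The machine reaches the reject state qR and halts.

The machine executed 1 step before halting.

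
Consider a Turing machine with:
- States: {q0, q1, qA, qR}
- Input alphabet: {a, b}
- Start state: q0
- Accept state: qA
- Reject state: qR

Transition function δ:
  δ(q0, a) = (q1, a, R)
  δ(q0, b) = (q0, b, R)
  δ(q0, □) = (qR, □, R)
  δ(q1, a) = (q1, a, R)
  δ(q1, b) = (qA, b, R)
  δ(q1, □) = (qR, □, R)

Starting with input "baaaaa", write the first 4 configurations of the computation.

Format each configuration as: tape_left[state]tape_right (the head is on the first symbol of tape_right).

Transitions applied:
Step 1: δ(q0, b) = (q0, b, R)
Step 2: δ(q0, a) = (q1, a, R)
Step 3: δ(q1, a) = (q1, a, R)

The first 4 configurations are:
[q0]baaaaa ⊢ b[q0]aaaaa ⊢ ba[q1]aaaa ⊢ baa[q1]aaa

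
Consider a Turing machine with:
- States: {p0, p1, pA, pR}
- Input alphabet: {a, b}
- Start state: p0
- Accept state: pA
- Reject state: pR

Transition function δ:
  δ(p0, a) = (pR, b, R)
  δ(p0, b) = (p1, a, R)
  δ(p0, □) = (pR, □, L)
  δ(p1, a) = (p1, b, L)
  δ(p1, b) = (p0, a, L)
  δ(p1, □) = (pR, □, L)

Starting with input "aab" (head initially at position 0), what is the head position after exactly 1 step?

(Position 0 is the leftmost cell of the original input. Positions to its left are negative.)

Execution trace (head position shown):
Step 0: [p0]aab  (head at position 0)
Step 1: move right → b[pR]ab  (head at position 1)

After 1 step, the head is at position 1.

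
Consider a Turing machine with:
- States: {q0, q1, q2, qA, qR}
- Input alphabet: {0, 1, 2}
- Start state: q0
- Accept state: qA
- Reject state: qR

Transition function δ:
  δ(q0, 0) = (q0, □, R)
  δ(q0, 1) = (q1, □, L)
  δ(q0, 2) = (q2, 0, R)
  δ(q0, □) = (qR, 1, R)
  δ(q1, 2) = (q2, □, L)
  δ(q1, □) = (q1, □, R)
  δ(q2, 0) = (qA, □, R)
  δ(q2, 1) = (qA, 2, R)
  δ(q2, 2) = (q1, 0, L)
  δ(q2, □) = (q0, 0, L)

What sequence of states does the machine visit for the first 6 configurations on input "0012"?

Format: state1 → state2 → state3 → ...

Execution trace:
Initial: [q0]0012
Step 1: δ(q0, 0) = (q0, □, R) → □[q0]012
Step 2: δ(q0, 0) = (q0, □, R) → □□[q0]12
Step 3: δ(q0, 1) = (q1, □, L) → □[q1]□□2
Step 4: δ(q1, □) = (q1, □, R) → □□[q1]□2
Step 5: δ(q1, □) = (q1, □, R) → □□□[q1]2

State sequence: q0 → q0 → q0 → q1 → q1 → q1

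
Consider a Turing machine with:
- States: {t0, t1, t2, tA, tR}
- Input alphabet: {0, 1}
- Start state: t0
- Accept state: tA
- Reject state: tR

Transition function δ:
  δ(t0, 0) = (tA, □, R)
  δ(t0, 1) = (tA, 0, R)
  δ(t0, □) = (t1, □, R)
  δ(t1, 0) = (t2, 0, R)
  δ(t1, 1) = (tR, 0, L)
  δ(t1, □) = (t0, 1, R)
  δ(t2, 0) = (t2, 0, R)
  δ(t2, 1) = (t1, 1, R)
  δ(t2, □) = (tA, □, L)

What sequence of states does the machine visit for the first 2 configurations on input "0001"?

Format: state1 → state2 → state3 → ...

Execution trace:
Initial: [t0]0001
Step 1: δ(t0, 0) = (tA, □, R) → □[tA]001

The machine reaches the accept state tA and halts.

State sequence: t0 → tA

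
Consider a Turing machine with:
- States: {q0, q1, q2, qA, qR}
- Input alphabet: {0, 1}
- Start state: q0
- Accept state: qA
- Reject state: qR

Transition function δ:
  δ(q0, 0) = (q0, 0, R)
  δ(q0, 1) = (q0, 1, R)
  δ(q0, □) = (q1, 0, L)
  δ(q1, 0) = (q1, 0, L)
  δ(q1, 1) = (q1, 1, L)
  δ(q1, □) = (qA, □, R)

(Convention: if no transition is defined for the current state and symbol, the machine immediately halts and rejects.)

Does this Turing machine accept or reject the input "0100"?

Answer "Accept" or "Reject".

Execution trace:
Initial: [q0]0100
Step 1: δ(q0, 0) = (q0, 0, R) → 0[q0]100
Step 2: δ(q0, 1) = (q0, 1, R) → 01[q0]00
Step 3: δ(q0, 0) = (q0, 0, R) → 010[q0]0
Step 4: δ(q0, 0) = (q0, 0, R) → 0100[q0]□
Step 5: δ(q0, □) = (q1, 0, L) → 010[q1]00
Step 6: δ(q1, 0) = (q1, 0, L) → 01[q1]000
Step 7: δ(q1, 0) = (q1, 0, L) → 0[q1]1000
Step 8: δ(q1, 1) = (q1, 1, L) → [q1]01000
Step 9: δ(q1, 0) = (q1, 0, L) → [q1]□01000
Step 10: δ(q1, □) = (qA, □, R) → □[qA]01000

The machine reaches the accept state qA and halts.

Answer: Accept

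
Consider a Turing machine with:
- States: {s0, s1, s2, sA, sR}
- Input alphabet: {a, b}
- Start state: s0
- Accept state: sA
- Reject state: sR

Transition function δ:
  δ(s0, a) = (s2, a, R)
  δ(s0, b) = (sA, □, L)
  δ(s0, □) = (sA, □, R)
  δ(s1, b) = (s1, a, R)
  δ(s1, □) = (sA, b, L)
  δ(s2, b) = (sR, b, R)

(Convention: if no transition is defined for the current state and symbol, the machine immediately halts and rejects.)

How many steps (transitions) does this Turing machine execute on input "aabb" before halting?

Execution trace:
Initial: [s0]aabb
Step 1: δ(s0, a) = (s2, a, R) → a[s2]abb

No transition is defined for δ(s2, a). By convention the machine halts and rejects.

The machine executed 1 step before halting.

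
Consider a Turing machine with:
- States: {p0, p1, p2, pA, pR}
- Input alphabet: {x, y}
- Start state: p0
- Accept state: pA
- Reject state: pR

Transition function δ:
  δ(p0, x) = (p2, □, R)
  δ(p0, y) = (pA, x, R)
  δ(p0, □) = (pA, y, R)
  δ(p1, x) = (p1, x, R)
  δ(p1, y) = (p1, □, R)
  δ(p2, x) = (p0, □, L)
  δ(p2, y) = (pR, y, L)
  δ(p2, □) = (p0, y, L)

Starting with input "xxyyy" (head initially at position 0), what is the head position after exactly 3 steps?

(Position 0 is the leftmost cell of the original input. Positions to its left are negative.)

Execution trace (head position shown):
Step 0: [p0]xxyyy  (head at position 0)
Step 1: move right → □[p2]xyyy  (head at position 1)
Step 2: move left → [p0]□□yyy  (head at position 0)
Step 3: move right → y[pA]□yyy  (head at position 1)

After 3 steps, the head is at position 1.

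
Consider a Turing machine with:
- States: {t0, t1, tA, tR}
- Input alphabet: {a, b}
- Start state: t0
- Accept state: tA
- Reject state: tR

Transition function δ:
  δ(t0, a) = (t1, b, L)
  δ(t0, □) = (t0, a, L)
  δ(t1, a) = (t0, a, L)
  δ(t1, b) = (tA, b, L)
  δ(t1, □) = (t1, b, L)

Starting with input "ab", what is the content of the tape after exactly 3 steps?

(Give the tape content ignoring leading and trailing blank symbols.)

Execution trace:
Initial: [t0]ab
Step 1: δ(t0, a) = (t1, b, L) → [t1]□bb
Step 2: δ(t1, □) = (t1, b, L) → [t1]□bbb
Step 3: δ(t1, □) = (t1, b, L) → [t1]□bbbb

After 3 steps, the tape (ignoring leading/trailing blanks) is: bbbb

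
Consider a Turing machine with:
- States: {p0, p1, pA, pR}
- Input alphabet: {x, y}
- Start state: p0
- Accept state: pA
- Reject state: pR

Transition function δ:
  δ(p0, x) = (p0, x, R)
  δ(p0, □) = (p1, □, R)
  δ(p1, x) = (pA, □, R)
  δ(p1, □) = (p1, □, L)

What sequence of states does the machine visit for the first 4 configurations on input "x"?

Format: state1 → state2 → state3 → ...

Execution trace:
Initial: [p0]x
Step 1: δ(p0, x) = (p0, x, R) → x[p0]□
Step 2: δ(p0, □) = (p1, □, R) → x□[p1]□
Step 3: δ(p1, □) = (p1, □, L) → x[p1]□□

State sequence: p0 → p0 → p1 → p1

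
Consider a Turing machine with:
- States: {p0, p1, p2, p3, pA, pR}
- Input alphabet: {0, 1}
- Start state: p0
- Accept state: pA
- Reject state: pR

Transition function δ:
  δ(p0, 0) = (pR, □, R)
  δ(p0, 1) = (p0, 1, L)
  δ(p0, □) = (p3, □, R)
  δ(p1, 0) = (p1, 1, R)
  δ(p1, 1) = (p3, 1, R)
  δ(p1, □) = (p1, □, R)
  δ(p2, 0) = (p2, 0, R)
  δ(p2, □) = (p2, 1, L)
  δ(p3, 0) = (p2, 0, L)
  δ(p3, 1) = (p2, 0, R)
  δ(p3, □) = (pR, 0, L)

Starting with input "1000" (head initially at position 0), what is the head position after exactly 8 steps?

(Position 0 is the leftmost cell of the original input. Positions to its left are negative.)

Execution trace (head position shown):
Step 0: [p0]1000  (head at position 0)
Step 1: move left → [p0]□1000  (head at position -1)
Step 2: move right → □[p3]1000  (head at position 0)
Step 3: move right → □0[p2]000  (head at position 1)
Step 4: move right → □00[p2]00  (head at position 2)
Step 5: move right → □000[p2]0  (head at position 3)
Step 6: move right → □0000[p2]□  (head at position 4)
Step 7: move left → □000[p2]01  (head at position 3)
Step 8: move right → □0000[p2]1  (head at position 4)

After 8 steps, the head is at position 4.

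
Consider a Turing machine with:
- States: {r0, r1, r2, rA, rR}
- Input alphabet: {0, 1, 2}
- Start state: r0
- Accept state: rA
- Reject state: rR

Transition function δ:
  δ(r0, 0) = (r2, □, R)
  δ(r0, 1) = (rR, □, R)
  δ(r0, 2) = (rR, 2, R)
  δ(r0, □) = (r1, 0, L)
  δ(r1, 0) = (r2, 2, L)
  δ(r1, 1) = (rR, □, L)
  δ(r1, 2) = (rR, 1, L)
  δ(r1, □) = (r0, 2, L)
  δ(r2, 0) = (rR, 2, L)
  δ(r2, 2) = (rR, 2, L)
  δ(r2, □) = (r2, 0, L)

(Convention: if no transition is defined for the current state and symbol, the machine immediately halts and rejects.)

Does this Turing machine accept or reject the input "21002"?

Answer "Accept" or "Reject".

Execution trace:
Initial: [r0]21002
Step 1: δ(r0, 2) = (rR, 2, R) → 2[rR]1002

The machine reaches the reject state rR and halts.

Answer: Reject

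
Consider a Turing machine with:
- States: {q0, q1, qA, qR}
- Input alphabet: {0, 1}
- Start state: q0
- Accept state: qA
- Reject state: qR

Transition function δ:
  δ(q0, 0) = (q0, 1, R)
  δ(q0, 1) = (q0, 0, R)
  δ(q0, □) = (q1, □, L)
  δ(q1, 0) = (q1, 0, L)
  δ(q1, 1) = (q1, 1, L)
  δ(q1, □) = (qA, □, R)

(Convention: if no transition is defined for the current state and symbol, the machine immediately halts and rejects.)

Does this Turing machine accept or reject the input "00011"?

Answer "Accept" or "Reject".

Execution trace:
Initial: [q0]00011
Step 1: δ(q0, 0) = (q0, 1, R) → 1[q0]0011
Step 2: δ(q0, 0) = (q0, 1, R) → 11[q0]011
Step 3: δ(q0, 0) = (q0, 1, R) → 111[q0]11
Step 4: δ(q0, 1) = (q0, 0, R) → 1110[q0]1
Step 5: δ(q0, 1) = (q0, 0, R) → 11100[q0]□
Step 6: δ(q0, □) = (q1, □, L) → 1110[q1]0□
Step 7: δ(q1, 0) = (q1, 0, L) → 111[q1]00□
Step 8: δ(q1, 0) = (q1, 0, L) → 11[q1]100□
Step 9: δ(q1, 1) = (q1, 1, L) → 1[q1]1100□
Step 10: δ(q1, 1) = (q1, 1, L) → [q1]11100□
Step 11: δ(q1, 1) = (q1, 1, L) → [q1]□11100□
Step 12: δ(q1, □) = (qA, □, R) → □[qA]11100□

The machine reaches the accept state qA and halts.

Answer: Accept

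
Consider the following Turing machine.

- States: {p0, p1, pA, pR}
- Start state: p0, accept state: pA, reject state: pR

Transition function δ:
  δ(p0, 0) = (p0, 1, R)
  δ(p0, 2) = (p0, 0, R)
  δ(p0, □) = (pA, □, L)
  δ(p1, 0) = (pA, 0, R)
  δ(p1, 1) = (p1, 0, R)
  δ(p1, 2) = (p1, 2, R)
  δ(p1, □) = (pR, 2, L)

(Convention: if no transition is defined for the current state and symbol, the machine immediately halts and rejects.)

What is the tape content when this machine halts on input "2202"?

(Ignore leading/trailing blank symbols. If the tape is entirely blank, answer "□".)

Execution trace:
Initial: [p0]2202
Step 1: δ(p0, 2) = (p0, 0, R) → 0[p0]202
Step 2: δ(p0, 2) = (p0, 0, R) → 00[p0]02
Step 3: δ(p0, 0) = (p0, 1, R) → 001[p0]2
Step 4: δ(p0, 2) = (p0, 0, R) → 0010[p0]□
Step 5: δ(p0, □) = (pA, □, L) → 001[pA]0□

The machine reaches the accept state pA and halts.

Final tape (ignoring leading/trailing blanks): 0010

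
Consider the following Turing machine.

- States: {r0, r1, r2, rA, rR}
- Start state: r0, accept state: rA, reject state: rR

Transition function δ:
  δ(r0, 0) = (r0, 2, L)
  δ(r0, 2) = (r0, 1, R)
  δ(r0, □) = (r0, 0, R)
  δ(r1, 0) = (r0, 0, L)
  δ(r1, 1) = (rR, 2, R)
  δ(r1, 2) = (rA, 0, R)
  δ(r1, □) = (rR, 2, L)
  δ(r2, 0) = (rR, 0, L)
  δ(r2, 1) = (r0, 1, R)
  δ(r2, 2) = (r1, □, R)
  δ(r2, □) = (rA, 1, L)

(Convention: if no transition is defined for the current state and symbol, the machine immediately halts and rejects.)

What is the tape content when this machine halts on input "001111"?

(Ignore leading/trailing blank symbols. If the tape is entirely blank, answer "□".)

Execution trace:
Initial: [r0]001111
Step 1: δ(r0, 0) = (r0, 2, L) → [r0]□201111
Step 2: δ(r0, □) = (r0, 0, R) → 0[r0]201111
Step 3: δ(r0, 2) = (r0, 1, R) → 01[r0]01111
Step 4: δ(r0, 0) = (r0, 2, L) → 0[r0]121111

No transition is defined for δ(r0, 1). By convention the machine halts and rejects.

Final tape (ignoring leading/trailing blanks): 0121111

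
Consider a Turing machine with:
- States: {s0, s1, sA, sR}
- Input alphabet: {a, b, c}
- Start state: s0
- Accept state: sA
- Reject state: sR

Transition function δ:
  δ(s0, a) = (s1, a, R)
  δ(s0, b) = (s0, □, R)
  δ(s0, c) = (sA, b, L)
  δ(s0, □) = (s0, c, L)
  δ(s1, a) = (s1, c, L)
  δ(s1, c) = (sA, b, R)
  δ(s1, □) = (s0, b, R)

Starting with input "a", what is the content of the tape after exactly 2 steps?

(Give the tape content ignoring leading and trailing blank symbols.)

Execution trace:
Initial: [s0]a
Step 1: δ(s0, a) = (s1, a, R) → a[s1]□
Step 2: δ(s1, □) = (s0, b, R) → ab[s0]□

After 2 steps, the tape (ignoring leading/trailing blanks) is: ab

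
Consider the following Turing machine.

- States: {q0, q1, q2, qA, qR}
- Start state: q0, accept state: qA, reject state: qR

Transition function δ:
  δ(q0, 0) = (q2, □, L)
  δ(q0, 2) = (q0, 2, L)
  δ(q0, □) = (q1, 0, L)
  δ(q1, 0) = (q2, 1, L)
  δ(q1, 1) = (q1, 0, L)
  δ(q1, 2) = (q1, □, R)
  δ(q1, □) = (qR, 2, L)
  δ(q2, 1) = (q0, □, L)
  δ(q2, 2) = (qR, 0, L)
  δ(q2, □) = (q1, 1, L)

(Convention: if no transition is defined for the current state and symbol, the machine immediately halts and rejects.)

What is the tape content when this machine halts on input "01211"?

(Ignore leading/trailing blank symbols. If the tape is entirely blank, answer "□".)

Execution trace:
Initial: [q0]01211
Step 1: δ(q0, 0) = (q2, □, L) → [q2]□□1211
Step 2: δ(q2, □) = (q1, 1, L) → [q1]□1□1211
Step 3: δ(q1, □) = (qR, 2, L) → [qR]□21□1211

The machine reaches the reject state qR and halts.

Final tape (ignoring leading/trailing blanks): 21□1211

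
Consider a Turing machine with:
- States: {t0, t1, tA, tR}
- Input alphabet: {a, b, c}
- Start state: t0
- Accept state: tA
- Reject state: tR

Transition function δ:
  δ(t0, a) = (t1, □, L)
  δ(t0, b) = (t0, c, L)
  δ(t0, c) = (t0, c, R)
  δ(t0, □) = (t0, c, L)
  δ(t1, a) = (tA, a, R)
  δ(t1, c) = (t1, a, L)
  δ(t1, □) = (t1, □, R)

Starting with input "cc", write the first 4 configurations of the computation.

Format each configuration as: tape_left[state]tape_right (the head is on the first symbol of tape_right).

Transitions applied:
Step 1: δ(t0, c) = (t0, c, R)
Step 2: δ(t0, c) = (t0, c, R)
Step 3: δ(t0, □) = (t0, c, L)

The first 4 configurations are:
[t0]cc ⊢ c[t0]c ⊢ cc[t0]□ ⊢ c[t0]cc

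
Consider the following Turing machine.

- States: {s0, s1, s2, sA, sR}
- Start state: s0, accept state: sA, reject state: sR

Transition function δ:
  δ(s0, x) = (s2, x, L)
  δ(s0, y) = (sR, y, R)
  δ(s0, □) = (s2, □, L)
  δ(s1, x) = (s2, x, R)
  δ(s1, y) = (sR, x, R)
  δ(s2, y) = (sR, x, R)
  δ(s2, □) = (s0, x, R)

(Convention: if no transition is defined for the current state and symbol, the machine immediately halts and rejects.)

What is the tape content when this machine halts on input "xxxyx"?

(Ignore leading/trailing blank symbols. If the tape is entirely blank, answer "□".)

Execution trace:
Initial: [s0]xxxyx
Step 1: δ(s0, x) = (s2, x, L) → [s2]□xxxyx
Step 2: δ(s2, □) = (s0, x, R) → x[s0]xxxyx
Step 3: δ(s0, x) = (s2, x, L) → [s2]xxxxyx

No transition is defined for δ(s2, x). By convention the machine halts and rejects.

Final tape (ignoring leading/trailing blanks): xxxxyx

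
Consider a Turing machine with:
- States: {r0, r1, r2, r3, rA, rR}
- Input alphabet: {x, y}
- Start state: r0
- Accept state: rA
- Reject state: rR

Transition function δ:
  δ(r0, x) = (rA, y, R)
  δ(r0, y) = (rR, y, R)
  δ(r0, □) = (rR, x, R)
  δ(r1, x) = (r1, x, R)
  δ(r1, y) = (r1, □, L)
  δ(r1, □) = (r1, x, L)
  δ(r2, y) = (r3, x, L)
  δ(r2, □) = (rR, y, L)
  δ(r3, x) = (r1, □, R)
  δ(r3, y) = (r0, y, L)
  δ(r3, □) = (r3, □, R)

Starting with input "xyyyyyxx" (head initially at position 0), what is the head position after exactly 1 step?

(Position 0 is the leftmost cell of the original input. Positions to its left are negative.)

Execution trace (head position shown):
Step 0: [r0]xyyyyyxx  (head at position 0)
Step 1: move right → y[rA]yyyyyxx  (head at position 1)

After 1 step, the head is at position 1.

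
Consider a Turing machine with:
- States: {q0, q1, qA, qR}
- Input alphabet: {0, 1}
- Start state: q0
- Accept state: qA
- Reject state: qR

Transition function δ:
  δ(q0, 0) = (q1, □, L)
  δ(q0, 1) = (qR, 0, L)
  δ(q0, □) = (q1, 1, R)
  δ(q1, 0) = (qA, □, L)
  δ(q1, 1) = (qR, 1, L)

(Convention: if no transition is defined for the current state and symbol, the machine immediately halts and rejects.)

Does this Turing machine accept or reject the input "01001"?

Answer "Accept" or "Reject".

Execution trace:
Initial: [q0]01001
Step 1: δ(q0, 0) = (q1, □, L) → [q1]□□1001

No transition is defined for δ(q1, □). By convention the machine halts and rejects.

Answer: Reject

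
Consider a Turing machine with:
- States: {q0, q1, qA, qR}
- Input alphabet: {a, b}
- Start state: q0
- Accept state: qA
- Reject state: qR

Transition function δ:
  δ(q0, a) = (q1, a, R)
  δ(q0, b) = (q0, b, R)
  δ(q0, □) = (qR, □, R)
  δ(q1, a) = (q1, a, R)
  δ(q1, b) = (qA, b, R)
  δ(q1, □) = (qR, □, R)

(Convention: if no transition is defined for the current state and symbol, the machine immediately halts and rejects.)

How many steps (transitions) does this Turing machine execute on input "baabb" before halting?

Execution trace:
Initial: [q0]baabb
Step 1: δ(q0, b) = (q0, b, R) → b[q0]aabb
Step 2: δ(q0, a) = (q1, a, R) → ba[q1]abb
Step 3: δ(q1, a) = (q1, a, R) → baa[q1]bb
Step 4: δ(q1, b) = (qA, b, R) → baab[qA]b

The machine reaches the accept state qA and halts.

The machine executed 4 steps before halting.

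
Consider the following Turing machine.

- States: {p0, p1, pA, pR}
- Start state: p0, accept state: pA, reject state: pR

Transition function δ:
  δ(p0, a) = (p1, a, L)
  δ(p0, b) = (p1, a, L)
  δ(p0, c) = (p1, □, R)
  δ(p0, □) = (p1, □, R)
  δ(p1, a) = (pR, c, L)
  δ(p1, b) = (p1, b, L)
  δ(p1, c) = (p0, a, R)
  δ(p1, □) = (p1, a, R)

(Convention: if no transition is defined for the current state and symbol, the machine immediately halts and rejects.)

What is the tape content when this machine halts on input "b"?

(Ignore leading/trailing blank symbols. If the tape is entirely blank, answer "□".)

Execution trace:
Initial: [p0]b
Step 1: δ(p0, b) = (p1, a, L) → [p1]□a
Step 2: δ(p1, □) = (p1, a, R) → a[p1]a
Step 3: δ(p1, a) = (pR, c, L) → [pR]ac

The machine reaches the reject state pR and halts.

Final tape (ignoring leading/trailing blanks): ac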